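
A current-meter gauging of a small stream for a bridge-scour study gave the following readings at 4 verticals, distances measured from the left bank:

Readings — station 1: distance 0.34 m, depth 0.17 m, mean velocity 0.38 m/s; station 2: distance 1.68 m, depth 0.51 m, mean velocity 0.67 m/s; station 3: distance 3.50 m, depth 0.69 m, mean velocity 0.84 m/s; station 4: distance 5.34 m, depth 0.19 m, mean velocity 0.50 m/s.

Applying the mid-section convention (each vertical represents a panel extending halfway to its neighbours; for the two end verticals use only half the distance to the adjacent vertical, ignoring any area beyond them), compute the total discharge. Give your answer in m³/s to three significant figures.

1.73 m³/s

w_1 = (1.68 − 0.34)/2 = 0.67 m; q_1 = 0.38 × 0.17 × 0.67 = 0.04328 m³/s
w_2 = (3.50 − 0.34)/2 = 1.58 m; q_2 = 0.67 × 0.51 × 1.58 = 0.5399 m³/s
w_3 = (5.34 − 1.68)/2 = 1.83 m; q_3 = 0.84 × 0.69 × 1.83 = 1.061 m³/s
w_4 = (5.34 − 3.50)/2 = 0.92 m; q_4 = 0.50 × 0.19 × 0.92 = 0.08740 m³/s
Q = Σ qᵢ = 1.731 m³/s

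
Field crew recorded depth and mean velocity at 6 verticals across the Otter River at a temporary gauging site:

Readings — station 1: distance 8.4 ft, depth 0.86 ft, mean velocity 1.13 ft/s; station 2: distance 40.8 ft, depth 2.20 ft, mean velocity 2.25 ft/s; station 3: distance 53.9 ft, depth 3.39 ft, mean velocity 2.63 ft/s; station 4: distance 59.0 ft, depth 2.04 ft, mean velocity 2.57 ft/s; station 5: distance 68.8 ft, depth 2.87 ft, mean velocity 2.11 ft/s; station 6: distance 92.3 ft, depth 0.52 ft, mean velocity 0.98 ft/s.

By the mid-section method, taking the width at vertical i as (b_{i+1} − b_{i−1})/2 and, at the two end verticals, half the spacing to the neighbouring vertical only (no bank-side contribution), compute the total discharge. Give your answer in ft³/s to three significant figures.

w_1 = (40.8 − 8.4)/2 = 16.2 ft; q_1 = 1.13 × 0.86 × 16.2 = 15.74 ft³/s
w_2 = (53.9 − 8.4)/2 = 22.75 ft; q_2 = 2.25 × 2.20 × 22.75 = 112.6 ft³/s
w_3 = (59.0 − 40.8)/2 = 9.1 ft; q_3 = 2.63 × 3.39 × 9.1 = 81.13 ft³/s
w_4 = (68.8 − 53.9)/2 = 7.45 ft; q_4 = 2.57 × 2.04 × 7.45 = 39.06 ft³/s
w_5 = (92.3 − 59.0)/2 = 16.65 ft; q_5 = 2.11 × 2.87 × 16.65 = 100.8 ft³/s
w_6 = (92.3 − 68.8)/2 = 11.75 ft; q_6 = 0.98 × 0.52 × 11.75 = 5.988 ft³/s
Q = Σ qᵢ = 355.4 ft³/s

355 ft³/s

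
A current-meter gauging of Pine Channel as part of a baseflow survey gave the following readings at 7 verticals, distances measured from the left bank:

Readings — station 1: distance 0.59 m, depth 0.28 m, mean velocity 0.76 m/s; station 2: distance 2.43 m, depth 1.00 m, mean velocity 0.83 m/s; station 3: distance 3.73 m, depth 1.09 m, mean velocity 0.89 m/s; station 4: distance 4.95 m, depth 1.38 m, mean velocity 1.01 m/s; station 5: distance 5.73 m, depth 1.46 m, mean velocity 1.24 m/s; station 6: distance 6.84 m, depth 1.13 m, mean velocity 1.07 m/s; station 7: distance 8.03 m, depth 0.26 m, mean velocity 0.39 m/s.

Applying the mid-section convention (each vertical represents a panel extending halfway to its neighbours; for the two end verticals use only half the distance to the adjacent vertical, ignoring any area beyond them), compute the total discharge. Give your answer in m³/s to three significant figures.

7.28 m³/s

w_1 = (2.43 − 0.59)/2 = 0.92 m; q_1 = 0.76 × 0.28 × 0.92 = 0.1958 m³/s
w_2 = (3.73 − 0.59)/2 = 1.57 m; q_2 = 0.83 × 1.00 × 1.57 = 1.303 m³/s
w_3 = (4.95 − 2.43)/2 = 1.26 m; q_3 = 0.89 × 1.09 × 1.26 = 1.222 m³/s
w_4 = (5.73 − 3.73)/2 = 1 m; q_4 = 1.01 × 1.38 × 1 = 1.394 m³/s
w_5 = (6.84 − 4.95)/2 = 0.945 m; q_5 = 1.24 × 1.46 × 0.945 = 1.711 m³/s
w_6 = (8.03 − 5.73)/2 = 1.15 m; q_6 = 1.07 × 1.13 × 1.15 = 1.390 m³/s
w_7 = (8.03 − 6.84)/2 = 0.595 m; q_7 = 0.39 × 0.26 × 0.595 = 0.06033 m³/s
Q = Σ qᵢ = 7.277 m³/s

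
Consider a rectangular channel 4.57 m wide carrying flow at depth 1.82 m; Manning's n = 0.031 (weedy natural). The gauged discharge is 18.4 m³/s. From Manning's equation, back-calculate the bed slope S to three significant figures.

0.00462

A = b·y = 4.57 × 1.82 = 8.317 m²
P = b + 2y = 4.57 + 2×1.82 = 8.210 m
R = A/P = 8.317/8.210 = 1.013 m
S = (Q·n / (1·A·R^(2/3)))² = (18.4×0.031 / (1×8.317×1.009))² = 0.004622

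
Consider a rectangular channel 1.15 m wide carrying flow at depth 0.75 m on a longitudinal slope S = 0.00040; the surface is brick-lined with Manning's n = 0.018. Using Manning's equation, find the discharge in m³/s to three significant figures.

A = b·y = 1.15 × 0.75 = 0.8625 m²
P = b + 2y = 1.15 + 2×0.75 = 2.650 m
R = A/P = 0.8625/2.650 = 0.3255 m
Q = (1/n)·A·R^(2/3)·S^(1/2) = (1/0.018) × 0.8625 × 0.3255^(2/3) × 0.00040^(1/2) = 0.4534 m³/s

0.453 m³/s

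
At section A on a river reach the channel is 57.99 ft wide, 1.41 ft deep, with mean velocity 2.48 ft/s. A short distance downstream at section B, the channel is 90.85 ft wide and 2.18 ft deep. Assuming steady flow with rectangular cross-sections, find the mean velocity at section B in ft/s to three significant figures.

Q = A₁V₁ = (57.99×1.41) × 2.48 = 202.8 ft³/s
A₂ = 90.85 × 2.18 = 198.1 ft²
V₂ = Q/A₂ = 202.8/198.1 = 1.024 ft/s

1.02 ft/s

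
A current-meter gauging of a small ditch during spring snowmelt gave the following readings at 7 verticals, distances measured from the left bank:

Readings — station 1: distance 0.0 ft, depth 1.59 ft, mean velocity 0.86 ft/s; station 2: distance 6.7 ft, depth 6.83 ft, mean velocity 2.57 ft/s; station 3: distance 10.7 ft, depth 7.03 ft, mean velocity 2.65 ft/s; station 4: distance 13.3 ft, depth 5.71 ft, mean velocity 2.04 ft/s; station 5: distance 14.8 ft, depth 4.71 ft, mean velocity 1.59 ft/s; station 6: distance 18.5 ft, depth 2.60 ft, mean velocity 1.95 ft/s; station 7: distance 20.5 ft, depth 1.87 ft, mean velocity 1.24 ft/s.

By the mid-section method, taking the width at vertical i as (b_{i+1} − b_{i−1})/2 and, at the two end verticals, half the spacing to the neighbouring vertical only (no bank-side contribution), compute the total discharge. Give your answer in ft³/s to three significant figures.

220 ft³/s

w_1 = (6.7 − 0.0)/2 = 3.35 ft; q_1 = 0.86 × 1.59 × 3.35 = 4.581 ft³/s
w_2 = (10.7 − 0.0)/2 = 5.35 ft; q_2 = 2.57 × 6.83 × 5.35 = 93.91 ft³/s
w_3 = (13.3 − 6.7)/2 = 3.3 ft; q_3 = 2.65 × 7.03 × 3.3 = 61.48 ft³/s
w_4 = (14.8 − 10.7)/2 = 2.05 ft; q_4 = 2.04 × 5.71 × 2.05 = 23.88 ft³/s
w_5 = (18.5 − 13.3)/2 = 2.6 ft; q_5 = 1.59 × 4.71 × 2.6 = 19.47 ft³/s
w_6 = (20.5 − 14.8)/2 = 2.85 ft; q_6 = 1.95 × 2.60 × 2.85 = 14.45 ft³/s
w_7 = (20.5 − 18.5)/2 = 1 ft; q_7 = 1.24 × 1.87 × 1 = 2.319 ft³/s
Q = Σ qᵢ = 220.1 ft³/s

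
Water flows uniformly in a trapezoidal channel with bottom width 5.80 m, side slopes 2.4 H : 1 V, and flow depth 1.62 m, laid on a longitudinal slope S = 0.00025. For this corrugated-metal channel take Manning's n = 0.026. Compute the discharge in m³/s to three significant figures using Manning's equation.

10.2 m³/s

A = (b + z·y)·y = (5.80 + 2.4×1.62)×1.62 = 15.69 m²
P = b + 2y√(1+z²) = 5.80 + 2×1.62×√(1+2.4²) = 14.22 m
R = A/P = 15.69/14.22 = 1.103 m
Q = (1/n)·A·R^(2/3)·S^(1/2) = (1/0.026) × 15.69 × 1.103^(2/3) × 0.00025^(1/2) = 10.19 m³/s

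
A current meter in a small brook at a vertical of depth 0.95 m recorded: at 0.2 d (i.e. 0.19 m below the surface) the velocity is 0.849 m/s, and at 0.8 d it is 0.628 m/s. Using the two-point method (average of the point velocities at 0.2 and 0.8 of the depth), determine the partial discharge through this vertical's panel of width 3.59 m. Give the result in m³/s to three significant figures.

v̄ = (0.849 + 0.628) / 2 = 0.7385 m/s
q = v̄ × d × w = 0.7385 × 0.95 × 3.59 = 2.519 m³/s

2.52 m³/s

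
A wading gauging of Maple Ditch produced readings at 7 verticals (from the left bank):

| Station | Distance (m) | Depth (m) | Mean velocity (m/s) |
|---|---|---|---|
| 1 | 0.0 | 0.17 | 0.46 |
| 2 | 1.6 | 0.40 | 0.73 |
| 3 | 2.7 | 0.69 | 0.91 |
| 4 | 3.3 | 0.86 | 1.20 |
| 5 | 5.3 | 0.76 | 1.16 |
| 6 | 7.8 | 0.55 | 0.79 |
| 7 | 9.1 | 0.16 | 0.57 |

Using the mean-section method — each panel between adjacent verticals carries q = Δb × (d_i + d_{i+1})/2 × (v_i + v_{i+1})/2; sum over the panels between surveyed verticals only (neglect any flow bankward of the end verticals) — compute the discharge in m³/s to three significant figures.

5.08 m³/s

Panel 1-2: Δb = 1.6 m, d̄ = (0.17+0.40)/2 = 0.285, v̄ = (0.46+0.73)/2 = 0.595 → q = 1.6×0.285×0.595 = 0.2713 m³/s
Panel 2-3: Δb = 1.1 m, d̄ = (0.40+0.69)/2 = 0.545, v̄ = (0.73+0.91)/2 = 0.82 → q = 1.1×0.545×0.82 = 0.4916 m³/s
Panel 3-4: Δb = 0.6 m, d̄ = (0.69+0.86)/2 = 0.775, v̄ = (0.91+1.20)/2 = 1.055 → q = 0.6×0.775×1.055 = 0.4906 m³/s
Panel 4-5: Δb = 2 m, d̄ = (0.86+0.76)/2 = 0.81, v̄ = (1.20+1.16)/2 = 1.18 → q = 2×0.81×1.18 = 1.912 m³/s
Panel 5-6: Δb = 2.5 m, d̄ = (0.76+0.55)/2 = 0.655, v̄ = (1.16+0.79)/2 = 0.975 → q = 2.5×0.655×0.975 = 1.597 m³/s
Panel 6-7: Δb = 1.3 m, d̄ = (0.55+0.16)/2 = 0.355, v̄ = (0.79+0.57)/2 = 0.68 → q = 1.3×0.355×0.68 = 0.3138 m³/s
Q = Σ q = 5.075 m³/s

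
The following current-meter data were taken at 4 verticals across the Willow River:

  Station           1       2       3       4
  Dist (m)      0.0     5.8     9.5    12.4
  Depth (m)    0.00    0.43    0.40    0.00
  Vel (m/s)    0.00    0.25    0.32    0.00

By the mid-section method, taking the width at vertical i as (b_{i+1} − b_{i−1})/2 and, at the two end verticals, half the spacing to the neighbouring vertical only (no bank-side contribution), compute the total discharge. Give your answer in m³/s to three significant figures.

w_2 = (9.5 − 0.0)/2 = 4.75 m; q_2 = 0.25 × 0.43 × 4.75 = 0.5106 m³/s
w_3 = (12.4 − 5.8)/2 = 3.3 m; q_3 = 0.32 × 0.40 × 3.3 = 0.4224 m³/s
Stations 1, 4 contribute zero (depth or velocity is 0).
Q = Σ qᵢ = 0.9330 m³/s

0.933 m³/s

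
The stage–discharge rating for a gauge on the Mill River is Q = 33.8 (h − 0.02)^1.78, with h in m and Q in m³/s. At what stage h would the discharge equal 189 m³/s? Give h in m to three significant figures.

h − h₀ = (Q/C)^(1/b) = (189/33.8)^(1/1.78) = 2.630 m
h = 0.02 + 2.630 = 2.650 m

2.65 m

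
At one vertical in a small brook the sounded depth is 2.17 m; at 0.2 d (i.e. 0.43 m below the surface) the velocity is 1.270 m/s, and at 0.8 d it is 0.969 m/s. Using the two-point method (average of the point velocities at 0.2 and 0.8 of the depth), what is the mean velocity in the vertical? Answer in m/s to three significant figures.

v̄ = (1.270 + 0.969) / 2 = 1.120 m/s

1.12 m/s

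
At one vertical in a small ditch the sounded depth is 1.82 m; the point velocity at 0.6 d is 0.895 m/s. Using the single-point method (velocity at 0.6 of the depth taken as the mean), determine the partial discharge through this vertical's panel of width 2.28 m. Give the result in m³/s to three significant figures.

3.71 m³/s

v̄ = v₀.₆ = 0.895 m/s
q = v̄ × d × w = 0.8950 × 1.82 × 2.28 = 3.714 m³/s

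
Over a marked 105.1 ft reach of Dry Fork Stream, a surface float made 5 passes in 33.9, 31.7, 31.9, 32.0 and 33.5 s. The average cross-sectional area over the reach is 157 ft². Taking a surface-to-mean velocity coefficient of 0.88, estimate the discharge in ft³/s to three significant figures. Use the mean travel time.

t̄ = (33.9 + 31.7 + 31.9 + 32.0 + 33.5) / 5 = 32.6 s
v_surface = L / t̄ = 105.1 / 32.6 = 3.224 ft/s
v_mean = 0.88 × 3.224 = 2.837 ft/s
Q = A × v_mean = 157 × 2.837 = 445.4 ft³/s

445 ft³/s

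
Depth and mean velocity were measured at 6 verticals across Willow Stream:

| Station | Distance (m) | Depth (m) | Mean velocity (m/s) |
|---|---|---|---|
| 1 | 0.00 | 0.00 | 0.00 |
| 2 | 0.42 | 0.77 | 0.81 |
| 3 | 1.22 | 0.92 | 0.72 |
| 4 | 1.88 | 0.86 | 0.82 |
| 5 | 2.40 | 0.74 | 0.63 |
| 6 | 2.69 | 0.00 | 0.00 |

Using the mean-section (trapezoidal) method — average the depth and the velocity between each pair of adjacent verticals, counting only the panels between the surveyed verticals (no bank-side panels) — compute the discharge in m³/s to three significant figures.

Panel 1-2: Δb = 0.42 m, d̄ = (0.00+0.77)/2 = 0.385, v̄ = (0.00+0.81)/2 = 0.405 → q = 0.42×0.385×0.405 = 0.06549 m³/s
Panel 2-3: Δb = 0.8 m, d̄ = (0.77+0.92)/2 = 0.845, v̄ = (0.81+0.72)/2 = 0.765 → q = 0.8×0.845×0.765 = 0.5171 m³/s
Panel 3-4: Δb = 0.66 m, d̄ = (0.92+0.86)/2 = 0.89, v̄ = (0.72+0.82)/2 = 0.77 → q = 0.66×0.89×0.77 = 0.4523 m³/s
Panel 4-5: Δb = 0.52 m, d̄ = (0.86+0.74)/2 = 0.8, v̄ = (0.82+0.63)/2 = 0.725 → q = 0.52×0.8×0.725 = 0.3016 m³/s
Panel 5-6: Δb = 0.29 m, d̄ = (0.74+0.00)/2 = 0.37, v̄ = (0.63+0.00)/2 = 0.315 → q = 0.29×0.37×0.315 = 0.03380 m³/s
Q = Σ q = 1.370 m³/s

1.37 m³/s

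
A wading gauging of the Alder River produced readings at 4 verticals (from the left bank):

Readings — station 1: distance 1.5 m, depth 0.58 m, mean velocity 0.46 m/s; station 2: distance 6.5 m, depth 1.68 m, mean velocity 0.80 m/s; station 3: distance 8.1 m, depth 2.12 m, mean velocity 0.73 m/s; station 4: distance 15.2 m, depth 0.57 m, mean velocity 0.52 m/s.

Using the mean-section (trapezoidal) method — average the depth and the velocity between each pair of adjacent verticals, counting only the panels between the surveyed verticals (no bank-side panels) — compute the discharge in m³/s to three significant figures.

11.9 m³/s

Panel 1-2: Δb = 5 m, d̄ = (0.58+1.68)/2 = 1.13, v̄ = (0.46+0.80)/2 = 0.63 → q = 5×1.13×0.63 = 3.560 m³/s
Panel 2-3: Δb = 1.6 m, d̄ = (1.68+2.12)/2 = 1.9, v̄ = (0.80+0.73)/2 = 0.765 → q = 1.6×1.9×0.765 = 2.326 m³/s
Panel 3-4: Δb = 7.1 m, d̄ = (2.12+0.57)/2 = 1.345, v̄ = (0.73+0.52)/2 = 0.625 → q = 7.1×1.345×0.625 = 5.968 m³/s
Q = Σ q = 11.85 m³/s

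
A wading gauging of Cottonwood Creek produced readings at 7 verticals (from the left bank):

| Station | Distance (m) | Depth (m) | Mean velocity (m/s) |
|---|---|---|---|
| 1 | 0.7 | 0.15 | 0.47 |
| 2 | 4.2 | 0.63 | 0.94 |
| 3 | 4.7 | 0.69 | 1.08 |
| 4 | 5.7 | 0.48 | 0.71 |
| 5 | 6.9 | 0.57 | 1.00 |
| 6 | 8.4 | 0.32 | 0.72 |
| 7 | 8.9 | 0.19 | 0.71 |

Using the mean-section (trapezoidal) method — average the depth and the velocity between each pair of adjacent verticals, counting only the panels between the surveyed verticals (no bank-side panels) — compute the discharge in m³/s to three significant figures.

Panel 1-2: Δb = 3.5 m, d̄ = (0.15+0.63)/2 = 0.39, v̄ = (0.47+0.94)/2 = 0.705 → q = 3.5×0.39×0.705 = 0.9623 m³/s
Panel 2-3: Δb = 0.5 m, d̄ = (0.63+0.69)/2 = 0.66, v̄ = (0.94+1.08)/2 = 1.01 → q = 0.5×0.66×1.01 = 0.3333 m³/s
Panel 3-4: Δb = 1 m, d̄ = (0.69+0.48)/2 = 0.585, v̄ = (1.08+0.71)/2 = 0.895 → q = 1×0.585×0.895 = 0.5236 m³/s
Panel 4-5: Δb = 1.2 m, d̄ = (0.48+0.57)/2 = 0.525, v̄ = (0.71+1.00)/2 = 0.855 → q = 1.2×0.525×0.855 = 0.5387 m³/s
Panel 5-6: Δb = 1.5 m, d̄ = (0.57+0.32)/2 = 0.445, v̄ = (1.00+0.72)/2 = 0.86 → q = 1.5×0.445×0.86 = 0.5741 m³/s
Panel 6-7: Δb = 0.5 m, d̄ = (0.32+0.19)/2 = 0.255, v̄ = (0.72+0.71)/2 = 0.715 → q = 0.5×0.255×0.715 = 0.09116 m³/s
Q = Σ q = 3.023 m³/s

3.02 m³/s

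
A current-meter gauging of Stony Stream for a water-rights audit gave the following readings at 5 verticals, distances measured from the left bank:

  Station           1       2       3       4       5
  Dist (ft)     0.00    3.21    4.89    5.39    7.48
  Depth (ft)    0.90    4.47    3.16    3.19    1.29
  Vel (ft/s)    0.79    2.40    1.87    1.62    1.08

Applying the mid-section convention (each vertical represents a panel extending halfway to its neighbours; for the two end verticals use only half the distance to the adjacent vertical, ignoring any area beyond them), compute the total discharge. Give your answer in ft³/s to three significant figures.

w_1 = (3.21 − 0.00)/2 = 1.605 ft; q_1 = 0.79 × 0.90 × 1.605 = 1.141 ft³/s
w_2 = (4.89 − 0.00)/2 = 2.445 ft; q_2 = 2.40 × 4.47 × 2.445 = 26.23 ft³/s
w_3 = (5.39 − 3.21)/2 = 1.09 ft; q_3 = 1.87 × 3.16 × 1.09 = 6.441 ft³/s
w_4 = (7.48 − 4.89)/2 = 1.295 ft; q_4 = 1.62 × 3.19 × 1.295 = 6.692 ft³/s
w_5 = (7.48 − 5.39)/2 = 1.045 ft; q_5 = 1.08 × 1.29 × 1.045 = 1.456 ft³/s
Q = Σ qᵢ = 41.96 ft³/s

42.0 ft³/s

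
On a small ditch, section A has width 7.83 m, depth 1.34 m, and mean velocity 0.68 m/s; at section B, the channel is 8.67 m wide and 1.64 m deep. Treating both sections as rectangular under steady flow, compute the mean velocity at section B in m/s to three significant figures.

0.502 m/s

Q = A₁V₁ = (7.83×1.34) × 0.68 = 7.135 m³/s
A₂ = 8.67 × 1.64 = 14.22 m²
V₂ = Q/A₂ = 7.135/14.22 = 0.5018 m/s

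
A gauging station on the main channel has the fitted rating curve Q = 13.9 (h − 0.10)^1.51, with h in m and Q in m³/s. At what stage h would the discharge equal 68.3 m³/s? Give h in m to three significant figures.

h − h₀ = (Q/C)^(1/b) = (68.3/13.9)^(1/1.51) = 2.870 m
h = 0.10 + 2.870 = 2.970 m

2.97 m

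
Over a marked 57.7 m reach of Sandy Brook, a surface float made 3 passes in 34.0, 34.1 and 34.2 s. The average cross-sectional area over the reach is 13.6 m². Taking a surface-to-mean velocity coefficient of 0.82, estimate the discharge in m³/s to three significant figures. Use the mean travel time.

t̄ = (34.0 + 34.1 + 34.2) / 3 = 34.1 s
v_surface = L / t̄ = 57.7 / 34.1 = 1.692 m/s
v_mean = 0.82 × 1.692 = 1.388 m/s
Q = A × v_mean = 13.6 × 1.388 = 18.87 m³/s

18.9 m³/s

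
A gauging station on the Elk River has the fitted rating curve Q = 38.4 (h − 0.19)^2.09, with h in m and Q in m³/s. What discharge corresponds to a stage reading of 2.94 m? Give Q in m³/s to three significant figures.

Q = 38.4 × (2.94 − 0.19)^2.09 = 38.4 × 2.75^2.09 = 318.1 m³/s

318 m³/s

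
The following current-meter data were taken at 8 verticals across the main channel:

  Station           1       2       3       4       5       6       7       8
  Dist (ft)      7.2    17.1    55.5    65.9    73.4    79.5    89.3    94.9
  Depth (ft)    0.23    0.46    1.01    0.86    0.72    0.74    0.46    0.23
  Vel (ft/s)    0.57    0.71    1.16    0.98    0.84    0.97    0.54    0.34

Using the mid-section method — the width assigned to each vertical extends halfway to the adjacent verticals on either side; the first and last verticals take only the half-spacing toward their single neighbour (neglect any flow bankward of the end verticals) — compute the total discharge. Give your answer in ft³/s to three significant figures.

56.6 ft³/s

w_1 = (17.1 − 7.2)/2 = 4.95 ft; q_1 = 0.57 × 0.23 × 4.95 = 0.6489 ft³/s
w_2 = (55.5 − 7.2)/2 = 24.15 ft; q_2 = 0.71 × 0.46 × 24.15 = 7.887 ft³/s
w_3 = (65.9 − 17.1)/2 = 24.4 ft; q_3 = 1.16 × 1.01 × 24.4 = 28.59 ft³/s
w_4 = (73.4 − 55.5)/2 = 8.95 ft; q_4 = 0.98 × 0.86 × 8.95 = 7.543 ft³/s
w_5 = (79.5 − 65.9)/2 = 6.8 ft; q_5 = 0.84 × 0.72 × 6.8 = 4.113 ft³/s
w_6 = (89.3 − 73.4)/2 = 7.95 ft; q_6 = 0.97 × 0.74 × 7.95 = 5.707 ft³/s
w_7 = (94.9 − 79.5)/2 = 7.7 ft; q_7 = 0.54 × 0.46 × 7.7 = 1.913 ft³/s
w_8 = (94.9 − 89.3)/2 = 2.8 ft; q_8 = 0.34 × 0.23 × 2.8 = 0.2190 ft³/s
Q = Σ qᵢ = 56.62 ft³/s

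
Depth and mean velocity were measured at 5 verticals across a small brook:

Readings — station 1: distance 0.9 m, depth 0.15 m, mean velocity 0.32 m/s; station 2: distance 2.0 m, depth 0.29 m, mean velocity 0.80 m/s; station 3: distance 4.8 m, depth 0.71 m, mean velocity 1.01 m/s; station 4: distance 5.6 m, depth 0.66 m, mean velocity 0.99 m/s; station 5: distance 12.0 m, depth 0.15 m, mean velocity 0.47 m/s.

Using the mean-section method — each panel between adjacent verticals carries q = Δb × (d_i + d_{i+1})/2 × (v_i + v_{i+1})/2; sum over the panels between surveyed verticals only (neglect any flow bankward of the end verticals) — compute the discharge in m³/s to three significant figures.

3.84 m³/s

Panel 1-2: Δb = 1.1 m, d̄ = (0.15+0.29)/2 = 0.22, v̄ = (0.32+0.80)/2 = 0.56 → q = 1.1×0.22×0.56 = 0.1355 m³/s
Panel 2-3: Δb = 2.8 m, d̄ = (0.29+0.71)/2 = 0.5, v̄ = (0.80+1.01)/2 = 0.905 → q = 2.8×0.5×0.905 = 1.267 m³/s
Panel 3-4: Δb = 0.8 m, d̄ = (0.71+0.66)/2 = 0.685, v̄ = (1.01+0.99)/2 = 1 → q = 0.8×0.685×1 = 0.5480 m³/s
Panel 4-5: Δb = 6.4 m, d̄ = (0.66+0.15)/2 = 0.405, v̄ = (0.99+0.47)/2 = 0.73 → q = 6.4×0.405×0.73 = 1.892 m³/s
Q = Σ q = 3.843 m³/s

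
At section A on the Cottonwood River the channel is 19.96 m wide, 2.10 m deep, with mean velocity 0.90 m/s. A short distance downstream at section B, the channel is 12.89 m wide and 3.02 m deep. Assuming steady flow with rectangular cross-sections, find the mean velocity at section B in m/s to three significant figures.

Q = A₁V₁ = (19.96×2.10) × 0.90 = 37.72 m³/s
A₂ = 12.89 × 3.02 = 38.93 m²
V₂ = Q/A₂ = 37.72/38.93 = 0.9691 m/s

0.969 m/s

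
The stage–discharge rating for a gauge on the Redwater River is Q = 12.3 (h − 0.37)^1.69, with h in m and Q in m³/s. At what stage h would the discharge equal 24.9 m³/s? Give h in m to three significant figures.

h − h₀ = (Q/C)^(1/b) = (24.9/12.3)^(1/1.69) = 1.518 m
h = 0.37 + 1.518 = 1.888 m

1.89 m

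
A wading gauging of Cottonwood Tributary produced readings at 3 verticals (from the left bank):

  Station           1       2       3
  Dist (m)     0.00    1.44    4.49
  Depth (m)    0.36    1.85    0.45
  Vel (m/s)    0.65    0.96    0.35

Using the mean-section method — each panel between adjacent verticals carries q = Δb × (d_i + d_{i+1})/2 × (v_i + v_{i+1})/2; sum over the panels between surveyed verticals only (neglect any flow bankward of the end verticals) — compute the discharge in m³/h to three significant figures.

Panel 1-2: Δb = 1.44 m, d̄ = (0.36+1.85)/2 = 1.105, v̄ = (0.65+0.96)/2 = 0.805 → q = 1.44×1.105×0.805 = 1.281 m³/s
Panel 2-3: Δb = 3.05 m, d̄ = (1.85+0.45)/2 = 1.15, v̄ = (0.96+0.35)/2 = 0.655 → q = 3.05×1.15×0.655 = 2.297 m³/s
Q = Σ q = 3.578 m³/s
= 3.578 × 3600 = 12880 m³/h

12900 m³/h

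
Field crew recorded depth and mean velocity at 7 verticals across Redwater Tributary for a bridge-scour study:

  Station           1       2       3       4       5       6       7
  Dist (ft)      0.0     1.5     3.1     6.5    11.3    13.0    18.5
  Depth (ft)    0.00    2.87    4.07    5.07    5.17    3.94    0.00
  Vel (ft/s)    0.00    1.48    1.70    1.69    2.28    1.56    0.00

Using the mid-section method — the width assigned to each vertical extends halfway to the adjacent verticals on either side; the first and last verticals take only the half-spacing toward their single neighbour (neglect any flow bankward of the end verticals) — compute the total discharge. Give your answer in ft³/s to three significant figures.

119 ft³/s

w_2 = (3.1 − 0.0)/2 = 1.55 ft; q_2 = 1.48 × 2.87 × 1.55 = 6.584 ft³/s
w_3 = (6.5 − 1.5)/2 = 2.5 ft; q_3 = 1.70 × 4.07 × 2.5 = 17.30 ft³/s
w_4 = (11.3 − 3.1)/2 = 4.1 ft; q_4 = 1.69 × 5.07 × 4.1 = 35.13 ft³/s
w_5 = (13.0 − 6.5)/2 = 3.25 ft; q_5 = 2.28 × 5.17 × 3.25 = 38.31 ft³/s
w_6 = (18.5 − 11.3)/2 = 3.6 ft; q_6 = 1.56 × 3.94 × 3.6 = 22.13 ft³/s
Stations 1, 7 contribute zero (depth or velocity is 0).
Q = Σ qᵢ = 119.4 ft³/s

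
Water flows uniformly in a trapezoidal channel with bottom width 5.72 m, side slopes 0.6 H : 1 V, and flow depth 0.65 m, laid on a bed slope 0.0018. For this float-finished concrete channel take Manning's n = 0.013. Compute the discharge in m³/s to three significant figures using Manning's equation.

8.69 m³/s

A = (b + z·y)·y = (5.72 + 0.6×0.65)×0.65 = 3.972 m²
P = b + 2y√(1+z²) = 5.72 + 2×0.65×√(1+0.6²) = 7.236 m
R = A/P = 3.972/7.236 = 0.5488 m
Q = (1/n)·A·R^(2/3)·S^(1/2) = (1/0.013) × 3.972 × 0.5488^(2/3) × 0.0018^(1/2) = 8.689 m³/s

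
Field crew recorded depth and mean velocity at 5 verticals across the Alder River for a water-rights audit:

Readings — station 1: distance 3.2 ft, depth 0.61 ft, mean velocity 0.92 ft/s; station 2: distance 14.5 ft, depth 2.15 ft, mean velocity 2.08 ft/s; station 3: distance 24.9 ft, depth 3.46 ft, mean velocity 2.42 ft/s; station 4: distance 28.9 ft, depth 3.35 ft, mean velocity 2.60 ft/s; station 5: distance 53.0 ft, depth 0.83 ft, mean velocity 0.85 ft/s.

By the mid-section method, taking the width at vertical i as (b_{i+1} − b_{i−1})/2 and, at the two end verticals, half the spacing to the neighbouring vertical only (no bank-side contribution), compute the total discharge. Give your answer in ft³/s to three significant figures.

243 ft³/s

w_1 = (14.5 − 3.2)/2 = 5.65 ft; q_1 = 0.92 × 0.61 × 5.65 = 3.171 ft³/s
w_2 = (24.9 − 3.2)/2 = 10.85 ft; q_2 = 2.08 × 2.15 × 10.85 = 48.52 ft³/s
w_3 = (28.9 − 14.5)/2 = 7.2 ft; q_3 = 2.42 × 3.46 × 7.2 = 60.29 ft³/s
w_4 = (53.0 − 24.9)/2 = 14.05 ft; q_4 = 2.60 × 3.35 × 14.05 = 122.4 ft³/s
w_5 = (53.0 − 28.9)/2 = 12.05 ft; q_5 = 0.85 × 0.83 × 12.05 = 8.501 ft³/s
Q = Σ qᵢ = 242.9 ft³/s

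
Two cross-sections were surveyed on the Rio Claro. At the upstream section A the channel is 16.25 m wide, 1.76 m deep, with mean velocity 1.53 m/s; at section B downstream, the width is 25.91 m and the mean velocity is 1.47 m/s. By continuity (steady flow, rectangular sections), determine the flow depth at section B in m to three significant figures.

1.15 m

Q = A₁V₁ = (16.25×1.76) × 1.53 = 43.76 m³/s
d₂ = Q/(b₂ V₂) = 43.76/(25.91×1.47) = 1.149 m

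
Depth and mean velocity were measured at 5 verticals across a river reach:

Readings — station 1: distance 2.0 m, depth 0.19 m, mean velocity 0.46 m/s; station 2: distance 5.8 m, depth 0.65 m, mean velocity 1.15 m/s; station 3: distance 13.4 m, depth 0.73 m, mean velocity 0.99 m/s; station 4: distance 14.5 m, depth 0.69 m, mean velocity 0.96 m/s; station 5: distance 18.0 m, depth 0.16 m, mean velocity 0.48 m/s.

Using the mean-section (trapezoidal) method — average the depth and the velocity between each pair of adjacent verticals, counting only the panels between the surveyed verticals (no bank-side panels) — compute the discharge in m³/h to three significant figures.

Panel 1-2: Δb = 3.8 m, d̄ = (0.19+0.65)/2 = 0.42, v̄ = (0.46+1.15)/2 = 0.805 → q = 3.8×0.42×0.805 = 1.285 m³/s
Panel 2-3: Δb = 7.6 m, d̄ = (0.65+0.73)/2 = 0.69, v̄ = (1.15+0.99)/2 = 1.07 → q = 7.6×0.69×1.07 = 5.611 m³/s
Panel 3-4: Δb = 1.1 m, d̄ = (0.73+0.69)/2 = 0.71, v̄ = (0.99+0.96)/2 = 0.975 → q = 1.1×0.71×0.975 = 0.7615 m³/s
Panel 4-5: Δb = 3.5 m, d̄ = (0.69+0.16)/2 = 0.425, v̄ = (0.96+0.48)/2 = 0.72 → q = 3.5×0.425×0.72 = 1.071 m³/s
Q = Σ q = 8.728 m³/s
= 8.728 × 3600 = 31420 m³/h

31400 m³/h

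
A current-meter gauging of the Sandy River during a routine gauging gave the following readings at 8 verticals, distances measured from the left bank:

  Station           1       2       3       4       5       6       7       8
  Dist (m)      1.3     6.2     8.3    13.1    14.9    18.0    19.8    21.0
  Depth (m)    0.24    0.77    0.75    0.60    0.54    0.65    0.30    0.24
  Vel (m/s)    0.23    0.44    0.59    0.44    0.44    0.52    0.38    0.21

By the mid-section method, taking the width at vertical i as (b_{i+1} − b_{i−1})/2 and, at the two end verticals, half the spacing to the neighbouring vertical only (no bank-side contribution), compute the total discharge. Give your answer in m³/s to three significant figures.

w_1 = (6.2 − 1.3)/2 = 2.45 m; q_1 = 0.23 × 0.24 × 2.45 = 0.1352 m³/s
w_2 = (8.3 − 1.3)/2 = 3.5 m; q_2 = 0.44 × 0.77 × 3.5 = 1.186 m³/s
w_3 = (13.1 − 6.2)/2 = 3.45 m; q_3 = 0.59 × 0.75 × 3.45 = 1.527 m³/s
w_4 = (14.9 − 8.3)/2 = 3.3 m; q_4 = 0.44 × 0.60 × 3.3 = 0.8712 m³/s
w_5 = (18.0 − 13.1)/2 = 2.45 m; q_5 = 0.44 × 0.54 × 2.45 = 0.5821 m³/s
w_6 = (19.8 − 14.9)/2 = 2.45 m; q_6 = 0.52 × 0.65 × 2.45 = 0.8281 m³/s
w_7 = (21.0 − 18.0)/2 = 1.5 m; q_7 = 0.38 × 0.30 × 1.5 = 0.1710 m³/s
w_8 = (21.0 − 19.8)/2 = 0.6 m; q_8 = 0.21 × 0.24 × 0.6 = 0.03024 m³/s
Q = Σ qᵢ = 5.330 m³/s

5.33 m³/s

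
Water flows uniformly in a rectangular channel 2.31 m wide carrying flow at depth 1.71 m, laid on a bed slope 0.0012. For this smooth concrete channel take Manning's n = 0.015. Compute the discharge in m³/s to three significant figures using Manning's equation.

7.12 m³/s

A = b·y = 2.31 × 1.71 = 3.950 m²
P = b + 2y = 2.31 + 2×1.71 = 5.730 m
R = A/P = 3.950/5.730 = 0.6894 m
Q = (1/n)·A·R^(2/3)·S^(1/2) = (1/0.015) × 3.950 × 0.6894^(2/3) × 0.0012^(1/2) = 7.119 m³/s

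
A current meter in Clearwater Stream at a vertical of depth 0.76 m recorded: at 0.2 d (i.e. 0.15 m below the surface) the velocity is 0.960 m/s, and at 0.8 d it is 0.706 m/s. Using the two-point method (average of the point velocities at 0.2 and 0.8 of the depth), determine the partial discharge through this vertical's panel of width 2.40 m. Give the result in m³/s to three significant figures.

1.52 m³/s

v̄ = (0.960 + 0.706) / 2 = 0.8330 m/s
q = v̄ × d × w = 0.8330 × 0.76 × 2.40 = 1.519 m³/s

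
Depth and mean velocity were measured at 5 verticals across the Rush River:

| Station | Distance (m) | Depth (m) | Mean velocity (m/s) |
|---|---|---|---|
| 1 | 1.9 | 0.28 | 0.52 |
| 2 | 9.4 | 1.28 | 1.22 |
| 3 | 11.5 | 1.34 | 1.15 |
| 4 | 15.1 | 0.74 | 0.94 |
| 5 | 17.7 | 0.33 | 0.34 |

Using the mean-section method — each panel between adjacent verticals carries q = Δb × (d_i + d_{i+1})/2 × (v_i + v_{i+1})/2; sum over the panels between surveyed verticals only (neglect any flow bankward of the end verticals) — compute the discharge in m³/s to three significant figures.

13.2 m³/s

Panel 1-2: Δb = 7.5 m, d̄ = (0.28+1.28)/2 = 0.78, v̄ = (0.52+1.22)/2 = 0.87 → q = 7.5×0.78×0.87 = 5.090 m³/s
Panel 2-3: Δb = 2.1 m, d̄ = (1.28+1.34)/2 = 1.31, v̄ = (1.22+1.15)/2 = 1.185 → q = 2.1×1.31×1.185 = 3.260 m³/s
Panel 3-4: Δb = 3.6 m, d̄ = (1.34+0.74)/2 = 1.04, v̄ = (1.15+0.94)/2 = 1.045 → q = 3.6×1.04×1.045 = 3.912 m³/s
Panel 4-5: Δb = 2.6 m, d̄ = (0.74+0.33)/2 = 0.535, v̄ = (0.94+0.34)/2 = 0.64 → q = 2.6×0.535×0.64 = 0.8902 m³/s
Q = Σ q = 13.15 m³/s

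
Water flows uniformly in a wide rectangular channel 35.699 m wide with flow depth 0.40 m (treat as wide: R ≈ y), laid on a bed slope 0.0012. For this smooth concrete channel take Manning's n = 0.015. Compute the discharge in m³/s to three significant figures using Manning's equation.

A = b·y = 35.699 × 0.40 = 14.28 m²
Wide channel: R ≈ y = 0.40 m
Q = (1/n)·A·R^(2/3)·S^(1/2) = (1/0.015) × 14.28 × 0.4000^(2/3) × 0.0012^(1/2) = 17.90 m³/s

17.9 m³/s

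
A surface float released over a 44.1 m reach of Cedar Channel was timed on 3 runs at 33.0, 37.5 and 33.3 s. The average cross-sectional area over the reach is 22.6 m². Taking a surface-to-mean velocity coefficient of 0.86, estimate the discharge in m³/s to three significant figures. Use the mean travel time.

t̄ = (33.0 + 37.5 + 33.3) / 3 = 34.6 s
v_surface = L / t̄ = 44.1 / 34.6 = 1.275 m/s
v_mean = 0.86 × 1.275 = 1.096 m/s
Q = A × v_mean = 22.6 × 1.096 = 24.77 m³/s

24.8 m³/s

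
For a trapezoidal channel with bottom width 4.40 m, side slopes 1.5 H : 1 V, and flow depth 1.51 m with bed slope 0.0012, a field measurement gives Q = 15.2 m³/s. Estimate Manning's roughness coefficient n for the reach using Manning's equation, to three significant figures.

A = (b + z·y)·y = (4.40 + 1.5×1.51)×1.51 = 10.06 m²
P = b + 2y√(1+z²) = 4.40 + 2×1.51×√(1+1.5²) = 9.844 m
R = A/P = 10.06/9.844 = 1.022 m
n = (1/Q)·A·R^(2/3)·S^(1/2) = (1/15.2) × 10.06 × 1.015 × 0.03464 = 0.02328

0.0233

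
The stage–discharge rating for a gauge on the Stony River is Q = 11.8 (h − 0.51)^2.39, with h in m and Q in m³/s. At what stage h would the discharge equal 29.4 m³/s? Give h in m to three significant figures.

h − h₀ = (Q/C)^(1/b) = (29.4/11.8)^(1/2.39) = 1.465 m
h = 0.51 + 1.465 = 1.975 m

1.98 m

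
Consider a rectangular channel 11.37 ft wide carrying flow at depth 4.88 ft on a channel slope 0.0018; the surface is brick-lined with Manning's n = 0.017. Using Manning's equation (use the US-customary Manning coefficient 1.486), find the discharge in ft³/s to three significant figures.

A = b·y = 11.37 × 4.88 = 55.49 ft²
P = b + 2y = 11.37 + 2×4.88 = 21.13 ft
R = A/P = 55.49/21.13 = 2.626 ft
Q = (1.486/n)·A·R^(2/3)·S^(1/2) = (1.486/0.017) × 55.49 × 2.626^(2/3) × 0.0018^(1/2) = 391.7 ft³/s

392 ft³/s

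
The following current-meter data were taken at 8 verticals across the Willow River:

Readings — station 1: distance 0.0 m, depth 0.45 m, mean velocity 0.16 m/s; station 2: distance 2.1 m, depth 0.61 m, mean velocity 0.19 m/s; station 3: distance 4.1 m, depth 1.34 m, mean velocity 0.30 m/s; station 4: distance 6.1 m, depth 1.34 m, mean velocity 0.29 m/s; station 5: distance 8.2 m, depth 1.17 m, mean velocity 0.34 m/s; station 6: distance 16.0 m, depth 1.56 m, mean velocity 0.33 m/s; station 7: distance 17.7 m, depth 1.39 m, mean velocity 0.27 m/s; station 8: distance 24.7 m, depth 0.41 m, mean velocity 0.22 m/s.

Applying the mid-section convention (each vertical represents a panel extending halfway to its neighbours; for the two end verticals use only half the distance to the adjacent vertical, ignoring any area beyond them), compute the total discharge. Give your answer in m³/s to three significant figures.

w_1 = (2.1 − 0.0)/2 = 1.05 m; q_1 = 0.16 × 0.45 × 1.05 = 0.07560 m³/s
w_2 = (4.1 − 0.0)/2 = 2.05 m; q_2 = 0.19 × 0.61 × 2.05 = 0.2376 m³/s
w_3 = (6.1 − 2.1)/2 = 2 m; q_3 = 0.30 × 1.34 × 2 = 0.8040 m³/s
w_4 = (8.2 − 4.1)/2 = 2.05 m; q_4 = 0.29 × 1.34 × 2.05 = 0.7966 m³/s
w_5 = (16.0 − 6.1)/2 = 4.95 m; q_5 = 0.34 × 1.17 × 4.95 = 1.969 m³/s
w_6 = (17.7 − 8.2)/2 = 4.75 m; q_6 = 0.33 × 1.56 × 4.75 = 2.445 m³/s
w_7 = (24.7 − 16.0)/2 = 4.35 m; q_7 = 0.27 × 1.39 × 4.35 = 1.633 m³/s
w_8 = (24.7 − 17.7)/2 = 3.5 m; q_8 = 0.22 × 0.41 × 3.5 = 0.3157 m³/s
Q = Σ qᵢ = 8.276 m³/s

8.28 m³/s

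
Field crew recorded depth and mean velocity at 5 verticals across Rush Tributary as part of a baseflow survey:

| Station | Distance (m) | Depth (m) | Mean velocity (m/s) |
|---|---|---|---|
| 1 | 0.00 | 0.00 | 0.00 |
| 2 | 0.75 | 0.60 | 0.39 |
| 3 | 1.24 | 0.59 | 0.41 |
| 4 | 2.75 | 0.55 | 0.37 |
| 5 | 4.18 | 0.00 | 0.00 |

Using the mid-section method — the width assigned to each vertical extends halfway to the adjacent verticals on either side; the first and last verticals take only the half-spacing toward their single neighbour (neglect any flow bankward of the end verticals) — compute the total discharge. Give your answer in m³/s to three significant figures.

w_2 = (1.24 − 0.00)/2 = 0.62 m; q_2 = 0.39 × 0.60 × 0.62 = 0.1451 m³/s
w_3 = (2.75 − 0.75)/2 = 1 m; q_3 = 0.41 × 0.59 × 1 = 0.2419 m³/s
w_4 = (4.18 − 1.24)/2 = 1.47 m; q_4 = 0.37 × 0.55 × 1.47 = 0.2991 m³/s
Stations 1, 5 contribute zero (depth or velocity is 0).
Q = Σ qᵢ = 0.6861 m³/s

0.686 m³/s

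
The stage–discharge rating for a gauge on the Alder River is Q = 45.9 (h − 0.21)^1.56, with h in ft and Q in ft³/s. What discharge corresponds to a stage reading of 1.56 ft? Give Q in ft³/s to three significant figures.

73.3 ft³/s

Q = 45.9 × (1.56 − 0.21)^1.56 = 45.9 × 1.35^1.56 = 73.30 ft³/s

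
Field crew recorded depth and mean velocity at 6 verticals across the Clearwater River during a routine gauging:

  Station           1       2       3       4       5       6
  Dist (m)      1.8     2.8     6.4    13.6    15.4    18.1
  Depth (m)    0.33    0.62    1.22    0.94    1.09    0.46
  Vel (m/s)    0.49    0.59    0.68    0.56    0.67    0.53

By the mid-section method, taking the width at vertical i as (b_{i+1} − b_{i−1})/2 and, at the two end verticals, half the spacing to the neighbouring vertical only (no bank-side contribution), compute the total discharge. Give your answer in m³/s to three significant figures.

9.74 m³/s

w_1 = (2.8 − 1.8)/2 = 0.5 m; q_1 = 0.49 × 0.33 × 0.5 = 0.08085 m³/s
w_2 = (6.4 − 1.8)/2 = 2.3 m; q_2 = 0.59 × 0.62 × 2.3 = 0.8413 m³/s
w_3 = (13.6 − 2.8)/2 = 5.4 m; q_3 = 0.68 × 1.22 × 5.4 = 4.480 m³/s
w_4 = (15.4 − 6.4)/2 = 4.5 m; q_4 = 0.56 × 0.94 × 4.5 = 2.369 m³/s
w_5 = (18.1 − 13.6)/2 = 2.25 m; q_5 = 0.67 × 1.09 × 2.25 = 1.643 m³/s
w_6 = (18.1 − 15.4)/2 = 1.35 m; q_6 = 0.53 × 0.46 × 1.35 = 0.3291 m³/s
Q = Σ qᵢ = 9.743 m³/s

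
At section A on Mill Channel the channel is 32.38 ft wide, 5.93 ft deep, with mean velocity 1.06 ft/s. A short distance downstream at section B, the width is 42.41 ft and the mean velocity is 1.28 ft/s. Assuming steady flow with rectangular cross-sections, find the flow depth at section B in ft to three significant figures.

Q = A₁V₁ = (32.38×5.93) × 1.06 = 203.5 ft³/s
d₂ = Q/(b₂ V₂) = 203.5/(42.41×1.28) = 3.749 ft

3.75 ft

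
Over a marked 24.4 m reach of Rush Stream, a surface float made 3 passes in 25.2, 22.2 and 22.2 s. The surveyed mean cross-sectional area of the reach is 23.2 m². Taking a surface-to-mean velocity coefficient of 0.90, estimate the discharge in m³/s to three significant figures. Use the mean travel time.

t̄ = (25.2 + 22.2 + 22.2) / 3 = 23.2 s
v_surface = L / t̄ = 24.4 / 23.2 = 1.052 m/s
v_mean = 0.90 × 1.052 = 0.9466 m/s
Q = A × v_mean = 23.2 × 0.9466 = 21.96 m³/s

22.0 m³/s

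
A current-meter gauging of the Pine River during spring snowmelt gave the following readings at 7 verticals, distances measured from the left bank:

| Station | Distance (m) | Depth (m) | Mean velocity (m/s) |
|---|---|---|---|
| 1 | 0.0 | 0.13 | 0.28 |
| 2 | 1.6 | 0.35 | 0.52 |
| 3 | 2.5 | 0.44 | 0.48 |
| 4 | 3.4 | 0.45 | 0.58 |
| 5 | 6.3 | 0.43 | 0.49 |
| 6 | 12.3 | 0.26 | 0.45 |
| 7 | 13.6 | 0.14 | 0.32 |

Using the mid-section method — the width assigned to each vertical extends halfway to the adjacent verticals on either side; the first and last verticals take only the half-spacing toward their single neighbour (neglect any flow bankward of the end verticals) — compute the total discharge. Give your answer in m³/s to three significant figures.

2.34 m³/s

w_1 = (1.6 − 0.0)/2 = 0.8 m; q_1 = 0.28 × 0.13 × 0.8 = 0.02912 m³/s
w_2 = (2.5 − 0.0)/2 = 1.25 m; q_2 = 0.52 × 0.35 × 1.25 = 0.2275 m³/s
w_3 = (3.4 − 1.6)/2 = 0.9 m; q_3 = 0.48 × 0.44 × 0.9 = 0.1901 m³/s
w_4 = (6.3 − 2.5)/2 = 1.9 m; q_4 = 0.58 × 0.45 × 1.9 = 0.4959 m³/s
w_5 = (12.3 − 3.4)/2 = 4.45 m; q_5 = 0.49 × 0.43 × 4.45 = 0.9376 m³/s
w_6 = (13.6 − 6.3)/2 = 3.65 m; q_6 = 0.45 × 0.26 × 3.65 = 0.4271 m³/s
w_7 = (13.6 − 12.3)/2 = 0.65 m; q_7 = 0.32 × 0.14 × 0.65 = 0.02912 m³/s
Q = Σ qᵢ = 2.336 m³/s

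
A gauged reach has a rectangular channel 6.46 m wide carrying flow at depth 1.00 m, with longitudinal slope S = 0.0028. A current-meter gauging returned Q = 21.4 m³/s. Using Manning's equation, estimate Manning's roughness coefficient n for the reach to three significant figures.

A = b·y = 6.46 × 1.00 = 6.460 m²
P = b + 2y = 6.46 + 2×1.00 = 8.460 m
R = A/P = 6.460/8.460 = 0.7636 m
n = (1/Q)·A·R^(2/3)·S^(1/2) = (1/21.4) × 6.460 × 0.8354 × 0.05292 = 0.01334

0.0133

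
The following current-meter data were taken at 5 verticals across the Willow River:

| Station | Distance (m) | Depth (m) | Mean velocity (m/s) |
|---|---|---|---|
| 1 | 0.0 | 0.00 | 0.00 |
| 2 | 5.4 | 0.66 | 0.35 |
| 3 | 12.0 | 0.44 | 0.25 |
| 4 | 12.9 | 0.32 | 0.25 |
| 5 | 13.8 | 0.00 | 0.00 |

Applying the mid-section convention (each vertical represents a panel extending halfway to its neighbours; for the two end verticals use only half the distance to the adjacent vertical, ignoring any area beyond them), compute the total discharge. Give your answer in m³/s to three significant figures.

1.87 m³/s

w_2 = (12.0 − 0.0)/2 = 6 m; q_2 = 0.35 × 0.66 × 6 = 1.386 m³/s
w_3 = (12.9 − 5.4)/2 = 3.75 m; q_3 = 0.25 × 0.44 × 3.75 = 0.4125 m³/s
w_4 = (13.8 − 12.0)/2 = 0.9 m; q_4 = 0.25 × 0.32 × 0.9 = 0.07200 m³/s
Stations 1, 5 contribute zero (depth or velocity is 0).
Q = Σ qᵢ = 1.871 m³/s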